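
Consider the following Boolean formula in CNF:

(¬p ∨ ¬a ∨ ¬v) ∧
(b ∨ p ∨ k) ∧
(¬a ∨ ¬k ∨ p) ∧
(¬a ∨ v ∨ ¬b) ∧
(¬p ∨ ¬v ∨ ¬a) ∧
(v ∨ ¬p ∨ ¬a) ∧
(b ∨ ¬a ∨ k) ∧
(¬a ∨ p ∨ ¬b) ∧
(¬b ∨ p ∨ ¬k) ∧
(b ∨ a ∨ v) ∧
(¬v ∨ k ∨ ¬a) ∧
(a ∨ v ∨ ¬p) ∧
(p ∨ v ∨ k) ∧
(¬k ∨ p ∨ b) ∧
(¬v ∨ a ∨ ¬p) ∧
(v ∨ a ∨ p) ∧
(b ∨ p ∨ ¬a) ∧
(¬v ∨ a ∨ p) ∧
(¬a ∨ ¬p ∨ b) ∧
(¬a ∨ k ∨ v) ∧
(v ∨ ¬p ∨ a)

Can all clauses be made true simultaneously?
No

No, the formula is not satisfiable.

No assignment of truth values to the variables can make all 21 clauses true simultaneously.

The formula is UNSAT (unsatisfiable).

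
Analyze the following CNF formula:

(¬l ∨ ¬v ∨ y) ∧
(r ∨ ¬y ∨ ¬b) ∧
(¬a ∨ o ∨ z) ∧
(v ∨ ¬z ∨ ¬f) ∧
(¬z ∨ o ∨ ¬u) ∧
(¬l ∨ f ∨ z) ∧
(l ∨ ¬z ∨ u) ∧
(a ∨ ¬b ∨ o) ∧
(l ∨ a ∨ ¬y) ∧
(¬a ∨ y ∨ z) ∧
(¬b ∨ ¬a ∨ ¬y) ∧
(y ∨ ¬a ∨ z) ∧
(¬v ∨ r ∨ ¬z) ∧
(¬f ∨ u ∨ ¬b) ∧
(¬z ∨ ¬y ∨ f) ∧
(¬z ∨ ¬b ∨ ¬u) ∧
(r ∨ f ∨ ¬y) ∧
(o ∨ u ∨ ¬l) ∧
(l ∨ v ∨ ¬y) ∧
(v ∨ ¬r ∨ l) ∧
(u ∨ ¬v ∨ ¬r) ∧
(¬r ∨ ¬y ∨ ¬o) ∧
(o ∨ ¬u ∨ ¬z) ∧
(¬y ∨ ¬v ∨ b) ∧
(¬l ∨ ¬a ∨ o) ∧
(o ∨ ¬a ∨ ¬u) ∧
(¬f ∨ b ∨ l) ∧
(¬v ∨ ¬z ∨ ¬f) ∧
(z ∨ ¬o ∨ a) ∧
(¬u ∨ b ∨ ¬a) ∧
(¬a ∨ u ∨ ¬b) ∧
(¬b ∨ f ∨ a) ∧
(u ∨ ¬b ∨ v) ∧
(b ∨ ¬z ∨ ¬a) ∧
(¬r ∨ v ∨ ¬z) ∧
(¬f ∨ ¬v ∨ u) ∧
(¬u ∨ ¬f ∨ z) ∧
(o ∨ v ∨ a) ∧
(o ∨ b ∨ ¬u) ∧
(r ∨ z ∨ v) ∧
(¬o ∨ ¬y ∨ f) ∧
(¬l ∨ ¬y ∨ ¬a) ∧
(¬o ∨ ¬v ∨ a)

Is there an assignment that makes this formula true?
Yes

Yes, the formula is satisfiable.

One satisfying assignment is: l=False, a=False, b=False, v=True, z=False, u=False, f=False, r=False, y=False, o=False

Verification: With this assignment, all 43 clauses evaluate to true.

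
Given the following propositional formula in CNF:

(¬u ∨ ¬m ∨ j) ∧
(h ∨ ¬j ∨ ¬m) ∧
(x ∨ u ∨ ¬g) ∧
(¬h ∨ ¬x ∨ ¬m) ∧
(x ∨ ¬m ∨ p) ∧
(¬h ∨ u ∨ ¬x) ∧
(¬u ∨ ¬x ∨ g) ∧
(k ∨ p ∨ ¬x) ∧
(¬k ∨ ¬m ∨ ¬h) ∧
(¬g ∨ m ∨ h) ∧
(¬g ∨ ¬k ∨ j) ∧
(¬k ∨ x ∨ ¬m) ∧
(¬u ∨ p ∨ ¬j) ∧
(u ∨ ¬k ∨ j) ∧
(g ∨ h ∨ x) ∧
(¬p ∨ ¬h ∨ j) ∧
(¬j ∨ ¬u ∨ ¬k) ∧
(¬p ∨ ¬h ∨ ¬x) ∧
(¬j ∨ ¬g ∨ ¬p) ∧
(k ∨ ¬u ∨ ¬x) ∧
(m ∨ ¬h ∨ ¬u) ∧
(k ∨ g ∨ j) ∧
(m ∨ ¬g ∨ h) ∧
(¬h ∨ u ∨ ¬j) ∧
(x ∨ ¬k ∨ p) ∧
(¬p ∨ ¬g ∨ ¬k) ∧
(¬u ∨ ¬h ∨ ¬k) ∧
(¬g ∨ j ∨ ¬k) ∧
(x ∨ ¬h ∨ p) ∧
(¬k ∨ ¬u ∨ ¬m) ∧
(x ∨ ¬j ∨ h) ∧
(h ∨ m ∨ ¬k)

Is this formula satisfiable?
Yes

Yes, the formula is satisfiable.

One satisfying assignment is: p=True, u=True, k=False, x=False, j=True, m=True, g=False, h=True

Verification: With this assignment, all 32 clauses evaluate to true.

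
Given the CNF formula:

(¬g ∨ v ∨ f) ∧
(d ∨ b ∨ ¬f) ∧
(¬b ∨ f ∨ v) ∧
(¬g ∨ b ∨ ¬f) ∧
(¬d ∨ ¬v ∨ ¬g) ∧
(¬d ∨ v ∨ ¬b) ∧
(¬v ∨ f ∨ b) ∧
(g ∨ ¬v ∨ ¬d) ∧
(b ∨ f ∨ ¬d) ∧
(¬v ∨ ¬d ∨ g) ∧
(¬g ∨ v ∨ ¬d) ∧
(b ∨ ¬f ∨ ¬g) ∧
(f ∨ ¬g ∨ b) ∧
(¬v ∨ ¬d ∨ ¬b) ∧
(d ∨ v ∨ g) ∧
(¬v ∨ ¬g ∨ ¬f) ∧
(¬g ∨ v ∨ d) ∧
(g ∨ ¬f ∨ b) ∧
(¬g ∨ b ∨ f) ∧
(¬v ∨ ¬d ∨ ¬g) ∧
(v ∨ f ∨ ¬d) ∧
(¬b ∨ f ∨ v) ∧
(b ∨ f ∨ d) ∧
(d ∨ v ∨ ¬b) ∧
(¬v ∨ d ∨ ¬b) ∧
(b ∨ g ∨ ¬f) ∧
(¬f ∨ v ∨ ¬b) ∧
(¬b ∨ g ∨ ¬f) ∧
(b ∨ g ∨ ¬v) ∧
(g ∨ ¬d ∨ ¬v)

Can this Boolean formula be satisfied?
No

No, the formula is not satisfiable.

No assignment of truth values to the variables can make all 30 clauses true simultaneously.

The formula is UNSAT (unsatisfiable).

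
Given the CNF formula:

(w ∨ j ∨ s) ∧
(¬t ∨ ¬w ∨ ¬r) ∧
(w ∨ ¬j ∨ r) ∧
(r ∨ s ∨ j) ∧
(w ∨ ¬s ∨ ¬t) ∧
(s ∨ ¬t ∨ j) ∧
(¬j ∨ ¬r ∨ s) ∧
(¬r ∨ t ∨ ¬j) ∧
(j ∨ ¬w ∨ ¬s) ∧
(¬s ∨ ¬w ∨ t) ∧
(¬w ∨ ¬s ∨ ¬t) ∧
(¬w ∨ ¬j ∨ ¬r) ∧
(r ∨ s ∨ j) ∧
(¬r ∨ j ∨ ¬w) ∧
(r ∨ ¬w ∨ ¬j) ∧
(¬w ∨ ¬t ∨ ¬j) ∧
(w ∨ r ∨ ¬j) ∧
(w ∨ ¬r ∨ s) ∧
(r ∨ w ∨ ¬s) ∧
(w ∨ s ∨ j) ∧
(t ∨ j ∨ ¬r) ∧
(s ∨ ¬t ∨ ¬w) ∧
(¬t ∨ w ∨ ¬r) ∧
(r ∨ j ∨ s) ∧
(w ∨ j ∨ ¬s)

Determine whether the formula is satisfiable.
No

No, the formula is not satisfiable.

No assignment of truth values to the variables can make all 25 clauses true simultaneously.

The formula is UNSAT (unsatisfiable).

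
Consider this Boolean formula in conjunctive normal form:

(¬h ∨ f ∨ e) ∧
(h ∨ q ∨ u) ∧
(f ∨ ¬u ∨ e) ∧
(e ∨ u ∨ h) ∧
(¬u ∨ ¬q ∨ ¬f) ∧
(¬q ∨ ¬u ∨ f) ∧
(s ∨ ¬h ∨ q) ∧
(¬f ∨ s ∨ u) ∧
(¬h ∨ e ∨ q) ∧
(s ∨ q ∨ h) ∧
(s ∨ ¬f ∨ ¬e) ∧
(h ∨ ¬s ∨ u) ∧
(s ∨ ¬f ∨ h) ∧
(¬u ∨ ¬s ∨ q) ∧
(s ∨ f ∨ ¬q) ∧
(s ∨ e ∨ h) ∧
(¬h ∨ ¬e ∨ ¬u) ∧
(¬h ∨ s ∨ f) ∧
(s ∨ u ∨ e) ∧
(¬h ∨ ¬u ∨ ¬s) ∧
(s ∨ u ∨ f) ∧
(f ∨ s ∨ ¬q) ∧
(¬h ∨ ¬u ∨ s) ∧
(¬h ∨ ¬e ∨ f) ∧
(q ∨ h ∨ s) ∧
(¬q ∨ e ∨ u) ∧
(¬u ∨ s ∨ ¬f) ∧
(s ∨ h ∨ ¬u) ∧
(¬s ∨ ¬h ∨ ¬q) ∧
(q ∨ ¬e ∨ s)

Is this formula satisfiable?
Yes

Yes, the formula is satisfiable.

One satisfying assignment is: u=False, f=True, q=False, s=True, e=True, h=True

Verification: With this assignment, all 30 clauses evaluate to true.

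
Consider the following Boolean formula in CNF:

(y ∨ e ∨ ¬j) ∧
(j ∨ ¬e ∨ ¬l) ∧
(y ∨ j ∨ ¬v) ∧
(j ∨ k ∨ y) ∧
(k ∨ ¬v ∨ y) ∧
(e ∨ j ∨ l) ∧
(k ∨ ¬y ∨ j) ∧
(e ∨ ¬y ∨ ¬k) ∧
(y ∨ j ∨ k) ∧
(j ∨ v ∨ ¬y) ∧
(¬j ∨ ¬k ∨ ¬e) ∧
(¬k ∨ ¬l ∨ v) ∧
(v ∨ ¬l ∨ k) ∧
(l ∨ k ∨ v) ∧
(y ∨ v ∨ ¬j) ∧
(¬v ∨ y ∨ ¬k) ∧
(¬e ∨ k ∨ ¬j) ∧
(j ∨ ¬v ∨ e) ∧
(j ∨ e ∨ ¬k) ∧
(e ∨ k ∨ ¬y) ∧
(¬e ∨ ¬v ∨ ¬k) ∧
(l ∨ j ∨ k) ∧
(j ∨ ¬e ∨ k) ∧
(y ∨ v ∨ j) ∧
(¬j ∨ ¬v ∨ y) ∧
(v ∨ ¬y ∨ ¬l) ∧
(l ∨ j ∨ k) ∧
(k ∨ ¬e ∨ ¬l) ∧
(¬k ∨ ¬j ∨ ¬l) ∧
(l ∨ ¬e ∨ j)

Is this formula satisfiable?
No

No, the formula is not satisfiable.

No assignment of truth values to the variables can make all 30 clauses true simultaneously.

The formula is UNSAT (unsatisfiable).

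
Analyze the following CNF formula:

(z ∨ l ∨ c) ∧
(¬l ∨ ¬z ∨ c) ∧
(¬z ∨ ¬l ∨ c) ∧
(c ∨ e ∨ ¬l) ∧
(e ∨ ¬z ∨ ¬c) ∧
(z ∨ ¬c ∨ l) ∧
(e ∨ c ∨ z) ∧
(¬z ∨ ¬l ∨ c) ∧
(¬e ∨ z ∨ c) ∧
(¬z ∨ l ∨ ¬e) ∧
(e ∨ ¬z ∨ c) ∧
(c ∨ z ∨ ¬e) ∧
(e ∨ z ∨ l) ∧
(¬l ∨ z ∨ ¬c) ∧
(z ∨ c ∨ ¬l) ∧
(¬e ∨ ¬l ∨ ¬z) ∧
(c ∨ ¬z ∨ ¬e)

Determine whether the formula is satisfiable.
No

No, the formula is not satisfiable.

No assignment of truth values to the variables can make all 17 clauses true simultaneously.

The formula is UNSAT (unsatisfiable).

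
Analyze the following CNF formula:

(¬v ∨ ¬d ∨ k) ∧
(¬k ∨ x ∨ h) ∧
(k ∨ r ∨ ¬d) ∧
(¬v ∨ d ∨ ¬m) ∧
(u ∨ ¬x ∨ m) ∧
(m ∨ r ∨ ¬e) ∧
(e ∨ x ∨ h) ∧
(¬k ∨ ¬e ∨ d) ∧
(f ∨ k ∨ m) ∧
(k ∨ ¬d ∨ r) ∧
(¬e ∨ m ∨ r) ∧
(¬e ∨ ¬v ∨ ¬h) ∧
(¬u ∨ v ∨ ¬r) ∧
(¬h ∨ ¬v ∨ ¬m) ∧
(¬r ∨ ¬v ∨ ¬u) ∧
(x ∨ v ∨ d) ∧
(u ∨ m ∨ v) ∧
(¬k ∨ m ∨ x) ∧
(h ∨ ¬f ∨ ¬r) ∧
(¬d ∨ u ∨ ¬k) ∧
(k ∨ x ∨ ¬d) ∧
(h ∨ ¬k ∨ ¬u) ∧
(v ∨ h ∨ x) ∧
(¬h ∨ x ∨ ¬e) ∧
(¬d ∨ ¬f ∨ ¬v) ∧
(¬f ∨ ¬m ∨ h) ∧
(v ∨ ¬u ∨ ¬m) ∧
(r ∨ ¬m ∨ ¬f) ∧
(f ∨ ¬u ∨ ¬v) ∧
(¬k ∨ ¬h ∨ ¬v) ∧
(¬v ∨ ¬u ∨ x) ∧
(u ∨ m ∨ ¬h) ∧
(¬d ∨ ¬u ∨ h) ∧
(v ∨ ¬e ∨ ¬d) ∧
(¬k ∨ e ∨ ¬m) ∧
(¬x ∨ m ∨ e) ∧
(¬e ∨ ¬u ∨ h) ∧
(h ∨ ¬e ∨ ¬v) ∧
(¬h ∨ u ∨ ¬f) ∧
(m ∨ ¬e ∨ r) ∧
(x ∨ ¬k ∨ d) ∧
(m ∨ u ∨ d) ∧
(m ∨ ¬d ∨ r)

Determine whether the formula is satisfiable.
Yes

Yes, the formula is satisfiable.

One satisfying assignment is: u=False, f=False, h=False, d=True, r=True, m=True, v=False, x=True, k=False, e=False

Verification: With this assignment, all 43 clauses evaluate to true.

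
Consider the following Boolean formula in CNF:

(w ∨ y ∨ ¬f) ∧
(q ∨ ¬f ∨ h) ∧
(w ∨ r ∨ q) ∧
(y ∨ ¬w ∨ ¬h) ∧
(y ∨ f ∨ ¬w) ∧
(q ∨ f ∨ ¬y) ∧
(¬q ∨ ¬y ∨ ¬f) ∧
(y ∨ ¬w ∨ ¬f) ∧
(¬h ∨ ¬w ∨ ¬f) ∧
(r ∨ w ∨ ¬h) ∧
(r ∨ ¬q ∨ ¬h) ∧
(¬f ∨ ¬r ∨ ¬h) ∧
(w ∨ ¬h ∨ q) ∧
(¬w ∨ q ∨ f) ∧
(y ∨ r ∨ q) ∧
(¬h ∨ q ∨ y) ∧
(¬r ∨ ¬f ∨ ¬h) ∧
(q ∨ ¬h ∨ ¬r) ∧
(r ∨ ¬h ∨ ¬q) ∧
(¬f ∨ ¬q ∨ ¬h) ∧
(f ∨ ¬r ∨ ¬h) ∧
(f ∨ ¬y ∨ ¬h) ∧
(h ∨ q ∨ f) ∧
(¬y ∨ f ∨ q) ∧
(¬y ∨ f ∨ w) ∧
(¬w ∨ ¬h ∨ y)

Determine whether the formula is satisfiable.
Yes

Yes, the formula is satisfiable.

One satisfying assignment is: f=False, r=False, w=False, h=False, q=True, y=False

Verification: With this assignment, all 26 clauses evaluate to true.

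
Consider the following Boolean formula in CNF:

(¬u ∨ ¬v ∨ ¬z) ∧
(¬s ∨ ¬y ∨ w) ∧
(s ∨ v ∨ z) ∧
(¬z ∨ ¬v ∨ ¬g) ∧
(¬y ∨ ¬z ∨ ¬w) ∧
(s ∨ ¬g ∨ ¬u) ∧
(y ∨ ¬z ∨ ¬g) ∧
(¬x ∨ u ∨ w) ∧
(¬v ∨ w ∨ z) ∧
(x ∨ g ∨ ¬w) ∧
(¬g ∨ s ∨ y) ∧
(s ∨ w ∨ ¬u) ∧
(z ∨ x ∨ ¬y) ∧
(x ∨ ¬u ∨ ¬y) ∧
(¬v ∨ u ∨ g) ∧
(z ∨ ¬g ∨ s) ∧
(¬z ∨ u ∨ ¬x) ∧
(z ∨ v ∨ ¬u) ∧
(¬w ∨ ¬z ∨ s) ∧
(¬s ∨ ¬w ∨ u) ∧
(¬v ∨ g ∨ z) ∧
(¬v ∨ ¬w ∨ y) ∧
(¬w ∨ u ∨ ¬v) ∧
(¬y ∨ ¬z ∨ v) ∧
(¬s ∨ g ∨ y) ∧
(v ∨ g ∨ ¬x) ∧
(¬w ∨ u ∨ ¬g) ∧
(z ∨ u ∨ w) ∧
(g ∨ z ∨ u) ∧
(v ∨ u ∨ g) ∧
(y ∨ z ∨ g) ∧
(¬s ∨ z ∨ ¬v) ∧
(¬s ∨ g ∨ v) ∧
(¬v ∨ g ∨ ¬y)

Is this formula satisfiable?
No

No, the formula is not satisfiable.

No assignment of truth values to the variables can make all 34 clauses true simultaneously.

The formula is UNSAT (unsatisfiable).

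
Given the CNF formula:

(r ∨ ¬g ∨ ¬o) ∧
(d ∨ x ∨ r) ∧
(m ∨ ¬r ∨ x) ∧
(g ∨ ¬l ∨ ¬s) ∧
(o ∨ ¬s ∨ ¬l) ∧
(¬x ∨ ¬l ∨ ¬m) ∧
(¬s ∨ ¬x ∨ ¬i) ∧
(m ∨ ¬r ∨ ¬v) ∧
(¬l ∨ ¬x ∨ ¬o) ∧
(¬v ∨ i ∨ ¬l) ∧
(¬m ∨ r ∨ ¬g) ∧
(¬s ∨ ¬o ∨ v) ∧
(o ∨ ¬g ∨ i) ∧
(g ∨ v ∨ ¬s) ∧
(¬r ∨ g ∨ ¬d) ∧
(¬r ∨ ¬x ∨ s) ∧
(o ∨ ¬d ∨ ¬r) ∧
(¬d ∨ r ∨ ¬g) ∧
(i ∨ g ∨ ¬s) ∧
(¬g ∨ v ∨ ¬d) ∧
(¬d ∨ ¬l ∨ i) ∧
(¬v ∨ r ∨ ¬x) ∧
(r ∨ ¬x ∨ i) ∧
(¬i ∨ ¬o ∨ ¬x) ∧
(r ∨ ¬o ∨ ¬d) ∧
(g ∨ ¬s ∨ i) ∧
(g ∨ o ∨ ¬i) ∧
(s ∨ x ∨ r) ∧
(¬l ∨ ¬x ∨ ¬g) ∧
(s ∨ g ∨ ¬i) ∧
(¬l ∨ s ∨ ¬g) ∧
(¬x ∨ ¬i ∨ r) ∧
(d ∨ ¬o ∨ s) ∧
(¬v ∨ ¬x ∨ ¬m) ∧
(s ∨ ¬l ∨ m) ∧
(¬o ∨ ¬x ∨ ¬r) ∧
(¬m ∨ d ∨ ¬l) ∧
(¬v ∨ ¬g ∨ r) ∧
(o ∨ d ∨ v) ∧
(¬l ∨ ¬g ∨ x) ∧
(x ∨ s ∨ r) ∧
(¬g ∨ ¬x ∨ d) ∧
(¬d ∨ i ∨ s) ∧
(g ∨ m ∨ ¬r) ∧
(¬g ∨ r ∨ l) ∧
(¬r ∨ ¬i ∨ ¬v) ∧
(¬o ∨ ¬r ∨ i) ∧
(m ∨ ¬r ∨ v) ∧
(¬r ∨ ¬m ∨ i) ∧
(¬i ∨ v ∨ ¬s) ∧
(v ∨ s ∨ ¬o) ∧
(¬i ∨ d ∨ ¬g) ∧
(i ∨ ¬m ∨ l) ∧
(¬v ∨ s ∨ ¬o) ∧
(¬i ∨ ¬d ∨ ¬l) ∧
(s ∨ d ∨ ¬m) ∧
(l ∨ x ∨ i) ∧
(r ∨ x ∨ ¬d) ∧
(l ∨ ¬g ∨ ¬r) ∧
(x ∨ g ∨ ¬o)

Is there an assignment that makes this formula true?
No

No, the formula is not satisfiable.

No assignment of truth values to the variables can make all 60 clauses true simultaneously.

The formula is UNSAT (unsatisfiable).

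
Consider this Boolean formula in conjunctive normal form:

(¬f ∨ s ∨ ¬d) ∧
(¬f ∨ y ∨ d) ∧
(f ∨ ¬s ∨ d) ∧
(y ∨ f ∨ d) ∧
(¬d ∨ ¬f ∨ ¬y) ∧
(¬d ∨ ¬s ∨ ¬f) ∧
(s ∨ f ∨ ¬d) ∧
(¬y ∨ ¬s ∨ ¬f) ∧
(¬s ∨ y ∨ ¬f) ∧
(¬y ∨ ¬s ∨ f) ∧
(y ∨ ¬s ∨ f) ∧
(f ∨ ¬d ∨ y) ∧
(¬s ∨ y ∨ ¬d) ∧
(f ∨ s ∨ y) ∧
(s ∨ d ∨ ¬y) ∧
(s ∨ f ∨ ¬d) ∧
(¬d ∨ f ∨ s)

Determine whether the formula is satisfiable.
No

No, the formula is not satisfiable.

No assignment of truth values to the variables can make all 17 clauses true simultaneously.

The formula is UNSAT (unsatisfiable).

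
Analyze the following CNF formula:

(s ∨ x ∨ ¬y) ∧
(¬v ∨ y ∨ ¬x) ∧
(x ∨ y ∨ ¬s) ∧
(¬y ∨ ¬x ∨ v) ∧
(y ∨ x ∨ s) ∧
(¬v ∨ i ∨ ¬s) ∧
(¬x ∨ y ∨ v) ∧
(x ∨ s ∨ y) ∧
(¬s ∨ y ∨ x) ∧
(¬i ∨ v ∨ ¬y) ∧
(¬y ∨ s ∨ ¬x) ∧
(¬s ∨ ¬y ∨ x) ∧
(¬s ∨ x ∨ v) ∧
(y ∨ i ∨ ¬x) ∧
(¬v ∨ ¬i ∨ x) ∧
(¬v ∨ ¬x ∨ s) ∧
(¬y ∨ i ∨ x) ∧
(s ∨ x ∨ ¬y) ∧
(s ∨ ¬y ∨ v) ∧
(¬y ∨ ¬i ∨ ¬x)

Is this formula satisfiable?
No

No, the formula is not satisfiable.

No assignment of truth values to the variables can make all 20 clauses true simultaneously.

The formula is UNSAT (unsatisfiable).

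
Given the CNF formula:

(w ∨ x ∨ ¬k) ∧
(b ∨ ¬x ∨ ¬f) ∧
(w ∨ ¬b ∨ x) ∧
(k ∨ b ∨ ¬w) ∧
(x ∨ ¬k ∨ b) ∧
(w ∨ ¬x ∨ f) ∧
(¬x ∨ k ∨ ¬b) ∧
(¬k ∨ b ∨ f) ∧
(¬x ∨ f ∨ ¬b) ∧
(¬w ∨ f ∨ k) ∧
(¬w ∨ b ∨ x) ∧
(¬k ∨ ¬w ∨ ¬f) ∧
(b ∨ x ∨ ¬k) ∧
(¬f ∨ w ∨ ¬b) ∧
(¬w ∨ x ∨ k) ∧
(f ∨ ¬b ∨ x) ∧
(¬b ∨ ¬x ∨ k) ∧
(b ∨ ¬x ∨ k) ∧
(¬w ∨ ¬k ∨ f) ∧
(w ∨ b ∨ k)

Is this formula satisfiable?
No

No, the formula is not satisfiable.

No assignment of truth values to the variables can make all 20 clauses true simultaneously.

The formula is UNSAT (unsatisfiable).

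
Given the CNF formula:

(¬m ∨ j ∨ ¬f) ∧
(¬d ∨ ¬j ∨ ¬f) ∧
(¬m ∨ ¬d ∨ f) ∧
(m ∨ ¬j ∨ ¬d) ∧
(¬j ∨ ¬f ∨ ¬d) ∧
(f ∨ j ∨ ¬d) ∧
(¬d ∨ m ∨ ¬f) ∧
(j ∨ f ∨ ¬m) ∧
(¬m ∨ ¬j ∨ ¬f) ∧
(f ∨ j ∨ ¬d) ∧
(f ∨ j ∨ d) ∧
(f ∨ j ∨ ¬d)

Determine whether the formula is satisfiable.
Yes

Yes, the formula is satisfiable.

One satisfying assignment is: d=False, j=True, m=False, f=False

Verification: With this assignment, all 12 clauses evaluate to true.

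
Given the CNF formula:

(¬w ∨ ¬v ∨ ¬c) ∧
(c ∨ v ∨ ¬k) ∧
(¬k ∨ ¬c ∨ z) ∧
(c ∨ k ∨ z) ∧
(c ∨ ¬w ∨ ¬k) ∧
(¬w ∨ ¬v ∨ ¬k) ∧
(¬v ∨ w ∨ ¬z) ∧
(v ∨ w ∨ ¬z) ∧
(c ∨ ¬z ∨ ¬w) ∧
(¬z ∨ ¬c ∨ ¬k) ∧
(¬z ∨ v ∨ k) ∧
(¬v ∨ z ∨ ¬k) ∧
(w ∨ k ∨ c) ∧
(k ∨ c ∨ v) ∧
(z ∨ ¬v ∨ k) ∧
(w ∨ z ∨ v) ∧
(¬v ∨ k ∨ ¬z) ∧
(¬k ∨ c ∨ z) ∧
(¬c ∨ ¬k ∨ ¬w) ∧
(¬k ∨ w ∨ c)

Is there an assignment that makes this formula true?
Yes

Yes, the formula is satisfiable.

One satisfying assignment is: w=True, v=False, k=False, c=True, z=False

Verification: With this assignment, all 20 clauses evaluate to true.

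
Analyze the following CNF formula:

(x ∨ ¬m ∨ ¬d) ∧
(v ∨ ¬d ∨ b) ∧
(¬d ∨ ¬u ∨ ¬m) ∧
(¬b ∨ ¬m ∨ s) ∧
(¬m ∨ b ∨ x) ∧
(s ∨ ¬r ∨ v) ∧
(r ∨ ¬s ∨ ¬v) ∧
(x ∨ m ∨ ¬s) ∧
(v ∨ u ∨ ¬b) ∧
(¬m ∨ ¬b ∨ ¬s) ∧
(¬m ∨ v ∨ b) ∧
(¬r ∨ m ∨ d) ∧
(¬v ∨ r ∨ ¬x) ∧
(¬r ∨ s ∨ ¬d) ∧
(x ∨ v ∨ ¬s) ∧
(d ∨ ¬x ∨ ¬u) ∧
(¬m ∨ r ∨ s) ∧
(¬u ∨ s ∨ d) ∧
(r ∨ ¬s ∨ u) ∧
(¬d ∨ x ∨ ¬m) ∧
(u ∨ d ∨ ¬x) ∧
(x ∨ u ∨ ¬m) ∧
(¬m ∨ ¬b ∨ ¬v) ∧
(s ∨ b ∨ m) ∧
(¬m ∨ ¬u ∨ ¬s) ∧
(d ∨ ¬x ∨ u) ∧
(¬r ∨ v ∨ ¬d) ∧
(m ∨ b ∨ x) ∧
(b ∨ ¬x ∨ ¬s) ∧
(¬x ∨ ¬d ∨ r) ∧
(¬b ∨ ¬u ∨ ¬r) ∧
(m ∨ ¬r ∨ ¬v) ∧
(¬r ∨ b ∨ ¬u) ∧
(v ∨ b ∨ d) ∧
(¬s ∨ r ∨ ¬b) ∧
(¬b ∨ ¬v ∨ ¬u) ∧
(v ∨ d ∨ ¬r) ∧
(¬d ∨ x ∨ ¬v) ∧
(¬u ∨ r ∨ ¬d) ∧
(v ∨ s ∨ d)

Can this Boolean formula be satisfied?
Yes

Yes, the formula is satisfiable.

One satisfying assignment is: d=False, b=True, x=False, r=False, s=False, u=False, m=False, v=True

Verification: With this assignment, all 40 clauses evaluate to true.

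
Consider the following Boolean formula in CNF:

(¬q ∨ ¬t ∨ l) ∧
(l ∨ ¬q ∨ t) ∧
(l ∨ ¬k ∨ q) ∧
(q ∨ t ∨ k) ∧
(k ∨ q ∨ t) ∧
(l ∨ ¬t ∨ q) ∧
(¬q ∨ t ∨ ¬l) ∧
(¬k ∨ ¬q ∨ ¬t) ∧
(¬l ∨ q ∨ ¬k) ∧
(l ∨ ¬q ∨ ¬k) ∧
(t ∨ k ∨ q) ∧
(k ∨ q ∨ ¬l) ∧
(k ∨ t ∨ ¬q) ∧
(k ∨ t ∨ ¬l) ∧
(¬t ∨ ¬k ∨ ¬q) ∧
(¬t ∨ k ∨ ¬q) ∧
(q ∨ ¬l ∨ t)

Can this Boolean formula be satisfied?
No

No, the formula is not satisfiable.

No assignment of truth values to the variables can make all 17 clauses true simultaneously.

The formula is UNSAT (unsatisfiable).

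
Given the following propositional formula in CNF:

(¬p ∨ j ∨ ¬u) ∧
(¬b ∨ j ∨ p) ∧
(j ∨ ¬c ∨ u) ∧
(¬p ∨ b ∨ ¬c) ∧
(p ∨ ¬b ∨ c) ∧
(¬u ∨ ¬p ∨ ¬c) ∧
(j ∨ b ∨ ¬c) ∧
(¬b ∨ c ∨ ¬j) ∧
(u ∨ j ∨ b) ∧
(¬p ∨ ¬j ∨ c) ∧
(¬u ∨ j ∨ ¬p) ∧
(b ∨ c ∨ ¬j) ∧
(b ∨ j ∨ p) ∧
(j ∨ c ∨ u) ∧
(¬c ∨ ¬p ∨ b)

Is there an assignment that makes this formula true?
Yes

Yes, the formula is satisfiable.

One satisfying assignment is: b=True, j=True, c=True, p=False, u=False

Verification: With this assignment, all 15 clauses evaluate to true.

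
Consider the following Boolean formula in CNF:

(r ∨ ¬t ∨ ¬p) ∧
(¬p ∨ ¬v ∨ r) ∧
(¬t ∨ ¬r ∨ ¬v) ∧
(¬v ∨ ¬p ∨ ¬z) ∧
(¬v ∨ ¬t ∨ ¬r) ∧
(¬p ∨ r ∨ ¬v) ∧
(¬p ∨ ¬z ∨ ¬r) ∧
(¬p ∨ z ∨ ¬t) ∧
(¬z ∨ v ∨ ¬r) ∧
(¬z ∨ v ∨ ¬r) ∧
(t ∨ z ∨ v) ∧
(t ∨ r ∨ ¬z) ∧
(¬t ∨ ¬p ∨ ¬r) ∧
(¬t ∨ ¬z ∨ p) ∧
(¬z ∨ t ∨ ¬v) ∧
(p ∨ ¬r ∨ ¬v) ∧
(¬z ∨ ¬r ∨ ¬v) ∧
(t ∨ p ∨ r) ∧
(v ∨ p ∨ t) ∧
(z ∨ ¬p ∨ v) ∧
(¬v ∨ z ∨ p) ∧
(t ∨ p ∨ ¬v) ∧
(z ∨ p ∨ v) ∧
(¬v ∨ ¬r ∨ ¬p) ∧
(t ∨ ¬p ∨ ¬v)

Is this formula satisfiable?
No

No, the formula is not satisfiable.

No assignment of truth values to the variables can make all 25 clauses true simultaneously.

The formula is UNSAT (unsatisfiable).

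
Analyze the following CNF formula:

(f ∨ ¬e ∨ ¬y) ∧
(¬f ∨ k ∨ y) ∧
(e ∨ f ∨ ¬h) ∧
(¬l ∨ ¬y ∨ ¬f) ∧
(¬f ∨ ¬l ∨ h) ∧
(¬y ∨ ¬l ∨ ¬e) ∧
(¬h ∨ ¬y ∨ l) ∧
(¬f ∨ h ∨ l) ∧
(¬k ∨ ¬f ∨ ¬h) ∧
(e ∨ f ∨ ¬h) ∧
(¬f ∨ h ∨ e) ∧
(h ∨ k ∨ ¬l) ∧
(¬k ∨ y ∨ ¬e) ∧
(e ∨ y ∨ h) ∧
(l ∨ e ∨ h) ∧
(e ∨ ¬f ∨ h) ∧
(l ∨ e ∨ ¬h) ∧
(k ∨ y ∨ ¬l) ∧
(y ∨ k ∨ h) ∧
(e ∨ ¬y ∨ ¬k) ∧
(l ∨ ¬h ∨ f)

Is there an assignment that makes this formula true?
No

No, the formula is not satisfiable.

No assignment of truth values to the variables can make all 21 clauses true simultaneously.

The formula is UNSAT (unsatisfiable).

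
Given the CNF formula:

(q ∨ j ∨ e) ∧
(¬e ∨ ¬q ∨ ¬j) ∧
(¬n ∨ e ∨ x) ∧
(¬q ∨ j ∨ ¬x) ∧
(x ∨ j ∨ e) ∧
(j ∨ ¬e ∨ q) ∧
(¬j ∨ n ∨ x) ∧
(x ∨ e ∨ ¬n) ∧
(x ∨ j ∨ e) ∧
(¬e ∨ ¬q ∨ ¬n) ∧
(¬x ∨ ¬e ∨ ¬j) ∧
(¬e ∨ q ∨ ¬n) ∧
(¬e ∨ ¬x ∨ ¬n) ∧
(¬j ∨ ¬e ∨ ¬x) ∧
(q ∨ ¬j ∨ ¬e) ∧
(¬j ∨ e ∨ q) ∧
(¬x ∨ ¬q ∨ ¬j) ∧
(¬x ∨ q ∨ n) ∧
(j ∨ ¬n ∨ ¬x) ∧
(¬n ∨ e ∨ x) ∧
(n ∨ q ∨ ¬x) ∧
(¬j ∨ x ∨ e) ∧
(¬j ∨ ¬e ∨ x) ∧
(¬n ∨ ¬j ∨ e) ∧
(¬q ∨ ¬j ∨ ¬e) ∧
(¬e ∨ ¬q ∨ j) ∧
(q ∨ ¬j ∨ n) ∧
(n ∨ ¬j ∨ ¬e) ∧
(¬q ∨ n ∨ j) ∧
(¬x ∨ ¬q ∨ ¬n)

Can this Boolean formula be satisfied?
No

No, the formula is not satisfiable.

No assignment of truth values to the variables can make all 30 clauses true simultaneously.

The formula is UNSAT (unsatisfiable).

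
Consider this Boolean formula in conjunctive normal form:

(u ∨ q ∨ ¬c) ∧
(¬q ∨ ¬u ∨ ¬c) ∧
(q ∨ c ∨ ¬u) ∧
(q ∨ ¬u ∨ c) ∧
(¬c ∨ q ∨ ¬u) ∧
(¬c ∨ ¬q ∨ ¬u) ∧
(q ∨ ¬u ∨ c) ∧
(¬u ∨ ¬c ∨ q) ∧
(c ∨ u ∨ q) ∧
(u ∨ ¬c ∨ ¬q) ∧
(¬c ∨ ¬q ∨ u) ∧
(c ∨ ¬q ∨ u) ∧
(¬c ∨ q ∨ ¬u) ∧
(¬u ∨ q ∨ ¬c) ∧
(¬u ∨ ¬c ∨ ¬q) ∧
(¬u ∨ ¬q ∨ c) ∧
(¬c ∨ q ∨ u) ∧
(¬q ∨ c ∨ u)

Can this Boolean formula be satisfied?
No

No, the formula is not satisfiable.

No assignment of truth values to the variables can make all 18 clauses true simultaneously.

The formula is UNSAT (unsatisfiable).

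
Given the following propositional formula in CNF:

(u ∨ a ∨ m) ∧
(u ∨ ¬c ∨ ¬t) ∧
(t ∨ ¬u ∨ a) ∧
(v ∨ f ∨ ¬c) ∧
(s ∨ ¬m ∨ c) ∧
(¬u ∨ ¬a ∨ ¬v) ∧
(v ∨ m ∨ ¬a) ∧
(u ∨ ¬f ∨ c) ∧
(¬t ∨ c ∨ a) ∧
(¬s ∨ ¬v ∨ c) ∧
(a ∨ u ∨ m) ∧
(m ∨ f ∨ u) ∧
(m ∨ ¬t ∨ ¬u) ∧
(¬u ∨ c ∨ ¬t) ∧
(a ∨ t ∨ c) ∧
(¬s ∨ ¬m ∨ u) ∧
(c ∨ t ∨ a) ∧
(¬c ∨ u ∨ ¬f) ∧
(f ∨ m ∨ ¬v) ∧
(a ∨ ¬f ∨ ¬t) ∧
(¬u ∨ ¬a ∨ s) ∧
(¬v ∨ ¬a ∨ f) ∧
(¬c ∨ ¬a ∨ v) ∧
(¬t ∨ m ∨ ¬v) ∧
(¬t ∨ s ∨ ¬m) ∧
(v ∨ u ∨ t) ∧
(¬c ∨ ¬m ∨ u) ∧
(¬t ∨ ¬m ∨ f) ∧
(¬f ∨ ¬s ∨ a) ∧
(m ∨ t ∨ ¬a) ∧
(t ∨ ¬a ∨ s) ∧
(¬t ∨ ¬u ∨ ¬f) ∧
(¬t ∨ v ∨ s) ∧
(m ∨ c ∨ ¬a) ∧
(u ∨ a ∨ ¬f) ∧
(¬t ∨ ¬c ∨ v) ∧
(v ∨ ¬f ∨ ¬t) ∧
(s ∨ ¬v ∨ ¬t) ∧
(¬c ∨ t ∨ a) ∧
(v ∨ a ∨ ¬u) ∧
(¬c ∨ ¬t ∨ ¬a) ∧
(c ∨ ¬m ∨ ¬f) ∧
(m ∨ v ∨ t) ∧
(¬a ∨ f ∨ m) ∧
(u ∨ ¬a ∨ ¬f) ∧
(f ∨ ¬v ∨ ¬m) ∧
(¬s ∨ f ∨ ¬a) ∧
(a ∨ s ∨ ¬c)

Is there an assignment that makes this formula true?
No

No, the formula is not satisfiable.

No assignment of truth values to the variables can make all 48 clauses true simultaneously.

The formula is UNSAT (unsatisfiable).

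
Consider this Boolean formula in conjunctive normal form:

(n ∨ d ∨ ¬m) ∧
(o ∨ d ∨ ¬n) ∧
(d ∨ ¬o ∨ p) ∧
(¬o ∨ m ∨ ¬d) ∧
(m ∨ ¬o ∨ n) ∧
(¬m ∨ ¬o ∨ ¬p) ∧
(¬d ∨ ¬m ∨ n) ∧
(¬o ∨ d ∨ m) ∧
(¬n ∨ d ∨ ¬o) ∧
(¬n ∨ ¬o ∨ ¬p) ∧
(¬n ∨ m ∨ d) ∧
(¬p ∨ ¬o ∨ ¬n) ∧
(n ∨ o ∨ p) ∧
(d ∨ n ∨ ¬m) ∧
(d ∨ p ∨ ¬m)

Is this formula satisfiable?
Yes

Yes, the formula is satisfiable.

One satisfying assignment is: p=True, o=False, m=False, n=False, d=False

Verification: With this assignment, all 15 clauses evaluate to true.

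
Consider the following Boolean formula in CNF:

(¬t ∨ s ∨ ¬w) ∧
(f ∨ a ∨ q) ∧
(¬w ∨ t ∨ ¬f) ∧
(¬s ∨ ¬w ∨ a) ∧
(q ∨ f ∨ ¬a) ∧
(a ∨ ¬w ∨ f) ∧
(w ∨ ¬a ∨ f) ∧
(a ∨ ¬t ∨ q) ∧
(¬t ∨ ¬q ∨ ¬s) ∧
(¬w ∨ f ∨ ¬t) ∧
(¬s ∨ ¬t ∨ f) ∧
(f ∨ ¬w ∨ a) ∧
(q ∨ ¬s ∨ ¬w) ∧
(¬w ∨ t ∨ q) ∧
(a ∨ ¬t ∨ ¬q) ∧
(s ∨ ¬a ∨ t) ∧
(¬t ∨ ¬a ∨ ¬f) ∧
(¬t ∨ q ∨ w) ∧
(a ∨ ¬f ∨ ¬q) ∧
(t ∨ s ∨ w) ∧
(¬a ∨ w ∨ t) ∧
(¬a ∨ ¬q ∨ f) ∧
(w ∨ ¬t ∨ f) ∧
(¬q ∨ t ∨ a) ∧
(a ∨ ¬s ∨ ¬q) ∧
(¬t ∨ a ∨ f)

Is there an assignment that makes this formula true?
Yes

Yes, the formula is satisfiable.

One satisfying assignment is: t=False, f=True, q=False, a=False, w=False, s=True

Verification: With this assignment, all 26 clauses evaluate to true.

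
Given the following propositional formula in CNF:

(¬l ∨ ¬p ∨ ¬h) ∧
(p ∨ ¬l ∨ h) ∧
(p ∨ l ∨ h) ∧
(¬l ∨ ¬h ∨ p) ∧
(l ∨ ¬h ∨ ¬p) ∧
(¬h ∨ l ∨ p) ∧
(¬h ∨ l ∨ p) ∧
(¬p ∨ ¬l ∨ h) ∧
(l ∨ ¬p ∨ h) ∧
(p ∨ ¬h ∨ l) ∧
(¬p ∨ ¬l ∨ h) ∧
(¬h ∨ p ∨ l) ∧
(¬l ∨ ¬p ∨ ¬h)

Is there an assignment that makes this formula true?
No

No, the formula is not satisfiable.

No assignment of truth values to the variables can make all 13 clauses true simultaneously.

The formula is UNSAT (unsatisfiable).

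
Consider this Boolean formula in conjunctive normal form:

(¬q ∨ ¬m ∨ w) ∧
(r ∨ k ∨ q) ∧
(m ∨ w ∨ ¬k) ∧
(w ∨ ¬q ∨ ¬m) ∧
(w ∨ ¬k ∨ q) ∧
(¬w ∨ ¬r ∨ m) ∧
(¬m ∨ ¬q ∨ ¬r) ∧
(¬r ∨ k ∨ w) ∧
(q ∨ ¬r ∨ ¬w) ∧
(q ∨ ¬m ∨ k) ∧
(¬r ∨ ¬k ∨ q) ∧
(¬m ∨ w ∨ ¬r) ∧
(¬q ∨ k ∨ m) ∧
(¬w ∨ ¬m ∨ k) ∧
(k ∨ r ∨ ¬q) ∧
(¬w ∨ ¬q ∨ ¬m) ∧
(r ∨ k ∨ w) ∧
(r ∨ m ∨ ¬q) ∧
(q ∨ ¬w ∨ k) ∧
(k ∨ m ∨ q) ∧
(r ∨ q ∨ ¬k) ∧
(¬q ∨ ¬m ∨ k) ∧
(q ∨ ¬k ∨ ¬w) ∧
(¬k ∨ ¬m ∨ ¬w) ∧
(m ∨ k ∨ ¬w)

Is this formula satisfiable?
No

No, the formula is not satisfiable.

No assignment of truth values to the variables can make all 25 clauses true simultaneously.

The formula is UNSAT (unsatisfiable).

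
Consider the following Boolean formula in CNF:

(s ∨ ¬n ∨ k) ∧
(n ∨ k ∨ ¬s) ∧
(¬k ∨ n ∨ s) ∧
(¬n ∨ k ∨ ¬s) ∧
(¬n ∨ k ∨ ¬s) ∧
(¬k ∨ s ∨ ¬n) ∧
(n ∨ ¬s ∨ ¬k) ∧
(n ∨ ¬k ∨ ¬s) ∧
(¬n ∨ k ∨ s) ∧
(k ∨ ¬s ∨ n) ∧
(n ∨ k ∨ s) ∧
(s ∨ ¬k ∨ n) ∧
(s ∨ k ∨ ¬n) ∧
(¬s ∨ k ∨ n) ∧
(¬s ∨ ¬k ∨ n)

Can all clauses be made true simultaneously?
Yes

Yes, the formula is satisfiable.

One satisfying assignment is: s=True, n=True, k=True

Verification: With this assignment, all 15 clauses evaluate to true.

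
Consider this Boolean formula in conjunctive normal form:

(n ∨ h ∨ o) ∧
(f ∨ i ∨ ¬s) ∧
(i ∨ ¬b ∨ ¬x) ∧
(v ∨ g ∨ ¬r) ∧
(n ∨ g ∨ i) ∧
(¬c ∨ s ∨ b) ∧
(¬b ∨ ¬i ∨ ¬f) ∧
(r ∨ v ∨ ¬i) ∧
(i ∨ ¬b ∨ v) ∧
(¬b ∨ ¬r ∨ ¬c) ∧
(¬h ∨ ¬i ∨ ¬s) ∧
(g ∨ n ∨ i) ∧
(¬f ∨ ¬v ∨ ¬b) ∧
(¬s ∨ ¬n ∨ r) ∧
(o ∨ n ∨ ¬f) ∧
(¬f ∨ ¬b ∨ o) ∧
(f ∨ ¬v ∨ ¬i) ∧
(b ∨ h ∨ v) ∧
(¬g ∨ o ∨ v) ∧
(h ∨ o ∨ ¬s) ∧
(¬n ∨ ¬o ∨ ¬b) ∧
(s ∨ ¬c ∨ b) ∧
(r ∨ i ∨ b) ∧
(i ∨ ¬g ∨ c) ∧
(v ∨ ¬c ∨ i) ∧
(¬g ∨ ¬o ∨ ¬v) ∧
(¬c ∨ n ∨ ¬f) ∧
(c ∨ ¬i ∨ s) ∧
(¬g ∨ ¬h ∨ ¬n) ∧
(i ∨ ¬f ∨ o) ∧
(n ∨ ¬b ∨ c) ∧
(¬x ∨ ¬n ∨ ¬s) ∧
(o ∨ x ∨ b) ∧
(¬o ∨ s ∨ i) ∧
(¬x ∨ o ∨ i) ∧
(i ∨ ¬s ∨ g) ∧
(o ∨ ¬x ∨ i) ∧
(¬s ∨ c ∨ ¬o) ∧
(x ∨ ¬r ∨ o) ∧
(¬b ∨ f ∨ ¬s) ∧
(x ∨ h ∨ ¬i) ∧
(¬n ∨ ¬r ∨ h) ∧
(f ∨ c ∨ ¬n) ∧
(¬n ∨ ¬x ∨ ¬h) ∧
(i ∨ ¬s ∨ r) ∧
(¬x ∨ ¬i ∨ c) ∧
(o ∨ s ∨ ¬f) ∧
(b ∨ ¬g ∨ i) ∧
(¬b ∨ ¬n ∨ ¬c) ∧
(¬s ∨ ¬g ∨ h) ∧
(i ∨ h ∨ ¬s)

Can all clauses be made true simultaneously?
Yes

Yes, the formula is satisfiable.

One satisfying assignment is: g=True, r=False, v=True, n=False, b=True, f=False, o=False, i=False, x=False, h=True, s=False, c=True

Verification: With this assignment, all 51 clauses evaluate to true.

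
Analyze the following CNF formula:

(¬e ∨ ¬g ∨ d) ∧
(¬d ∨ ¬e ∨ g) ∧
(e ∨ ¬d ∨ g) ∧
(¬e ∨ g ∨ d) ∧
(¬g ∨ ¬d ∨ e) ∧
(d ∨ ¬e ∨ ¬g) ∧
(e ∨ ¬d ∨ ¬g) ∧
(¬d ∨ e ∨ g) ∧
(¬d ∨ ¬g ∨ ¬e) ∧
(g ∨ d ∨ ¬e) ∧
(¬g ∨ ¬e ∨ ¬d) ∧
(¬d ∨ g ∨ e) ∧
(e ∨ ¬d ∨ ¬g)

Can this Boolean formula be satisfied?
Yes

Yes, the formula is satisfiable.

One satisfying assignment is: e=False, g=False, d=False

Verification: With this assignment, all 13 clauses evaluate to true.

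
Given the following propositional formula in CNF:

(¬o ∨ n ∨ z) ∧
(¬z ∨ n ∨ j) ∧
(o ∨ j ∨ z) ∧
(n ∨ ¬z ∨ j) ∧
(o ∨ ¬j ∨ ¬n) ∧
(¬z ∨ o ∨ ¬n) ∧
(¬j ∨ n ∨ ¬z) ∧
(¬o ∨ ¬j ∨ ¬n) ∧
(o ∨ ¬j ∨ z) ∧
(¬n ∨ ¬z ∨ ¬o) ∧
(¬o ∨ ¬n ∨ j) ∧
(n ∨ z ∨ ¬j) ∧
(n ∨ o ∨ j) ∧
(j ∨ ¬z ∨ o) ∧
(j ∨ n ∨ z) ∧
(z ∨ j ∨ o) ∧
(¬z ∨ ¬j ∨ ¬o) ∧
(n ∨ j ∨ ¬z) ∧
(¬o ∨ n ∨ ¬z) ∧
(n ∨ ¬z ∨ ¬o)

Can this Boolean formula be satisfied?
No

No, the formula is not satisfiable.

No assignment of truth values to the variables can make all 20 clauses true simultaneously.

The formula is UNSAT (unsatisfiable).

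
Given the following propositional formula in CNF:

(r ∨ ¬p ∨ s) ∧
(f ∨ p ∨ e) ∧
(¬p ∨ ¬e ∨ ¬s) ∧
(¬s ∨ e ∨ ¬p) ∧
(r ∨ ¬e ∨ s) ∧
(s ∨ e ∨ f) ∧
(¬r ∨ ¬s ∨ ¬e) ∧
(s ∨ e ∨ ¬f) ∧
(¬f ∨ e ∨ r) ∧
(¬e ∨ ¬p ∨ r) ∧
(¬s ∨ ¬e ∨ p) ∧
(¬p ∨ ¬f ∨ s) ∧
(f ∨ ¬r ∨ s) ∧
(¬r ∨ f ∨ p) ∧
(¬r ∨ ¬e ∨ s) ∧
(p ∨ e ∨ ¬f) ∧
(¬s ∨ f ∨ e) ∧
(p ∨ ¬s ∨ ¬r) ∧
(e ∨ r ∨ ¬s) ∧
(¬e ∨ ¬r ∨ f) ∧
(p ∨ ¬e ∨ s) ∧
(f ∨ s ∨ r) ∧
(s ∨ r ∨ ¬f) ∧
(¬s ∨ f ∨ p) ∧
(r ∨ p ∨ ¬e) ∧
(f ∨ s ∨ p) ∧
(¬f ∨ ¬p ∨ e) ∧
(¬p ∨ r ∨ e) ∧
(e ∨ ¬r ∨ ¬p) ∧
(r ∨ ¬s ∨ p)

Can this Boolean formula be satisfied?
No

No, the formula is not satisfiable.

No assignment of truth values to the variables can make all 30 clauses true simultaneously.

The formula is UNSAT (unsatisfiable).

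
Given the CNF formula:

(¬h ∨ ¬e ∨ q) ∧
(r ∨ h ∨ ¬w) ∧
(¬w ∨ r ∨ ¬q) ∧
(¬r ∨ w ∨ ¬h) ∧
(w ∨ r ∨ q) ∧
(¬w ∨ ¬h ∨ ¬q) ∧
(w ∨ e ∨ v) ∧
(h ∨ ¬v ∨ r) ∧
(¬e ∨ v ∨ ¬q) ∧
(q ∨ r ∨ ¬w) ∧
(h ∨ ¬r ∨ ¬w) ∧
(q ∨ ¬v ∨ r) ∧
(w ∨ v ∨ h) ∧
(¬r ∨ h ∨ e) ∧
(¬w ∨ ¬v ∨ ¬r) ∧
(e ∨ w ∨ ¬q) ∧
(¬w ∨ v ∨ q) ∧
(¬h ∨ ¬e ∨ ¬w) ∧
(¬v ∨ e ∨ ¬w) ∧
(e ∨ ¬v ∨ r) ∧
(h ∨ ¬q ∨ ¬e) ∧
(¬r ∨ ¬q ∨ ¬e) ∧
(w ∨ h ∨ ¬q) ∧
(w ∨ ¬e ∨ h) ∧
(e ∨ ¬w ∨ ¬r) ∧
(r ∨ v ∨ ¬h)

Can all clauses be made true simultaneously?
Yes

Yes, the formula is satisfiable.

One satisfying assignment is: q=True, v=True, e=True, h=True, r=False, w=False

Verification: With this assignment, all 26 clauses evaluate to true.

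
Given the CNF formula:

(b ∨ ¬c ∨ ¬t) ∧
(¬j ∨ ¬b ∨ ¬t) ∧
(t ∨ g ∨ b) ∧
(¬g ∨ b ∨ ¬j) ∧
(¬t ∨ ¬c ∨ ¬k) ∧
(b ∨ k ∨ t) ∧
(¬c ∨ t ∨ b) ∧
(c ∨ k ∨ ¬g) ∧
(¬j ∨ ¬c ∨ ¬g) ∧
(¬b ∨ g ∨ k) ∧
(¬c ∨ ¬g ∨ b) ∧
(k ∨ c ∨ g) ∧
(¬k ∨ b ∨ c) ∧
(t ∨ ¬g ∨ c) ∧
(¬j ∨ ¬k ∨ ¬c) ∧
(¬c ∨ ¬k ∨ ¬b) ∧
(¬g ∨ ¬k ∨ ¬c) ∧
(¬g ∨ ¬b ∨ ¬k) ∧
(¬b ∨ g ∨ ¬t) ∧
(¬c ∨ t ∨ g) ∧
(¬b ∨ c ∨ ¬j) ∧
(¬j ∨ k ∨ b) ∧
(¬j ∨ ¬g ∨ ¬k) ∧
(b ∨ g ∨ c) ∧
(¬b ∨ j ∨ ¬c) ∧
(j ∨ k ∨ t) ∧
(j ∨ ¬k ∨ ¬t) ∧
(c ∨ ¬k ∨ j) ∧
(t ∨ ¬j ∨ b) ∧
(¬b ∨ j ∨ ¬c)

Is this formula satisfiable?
No

No, the formula is not satisfiable.

No assignment of truth values to the variables can make all 30 clauses true simultaneously.

The formula is UNSAT (unsatisfiable).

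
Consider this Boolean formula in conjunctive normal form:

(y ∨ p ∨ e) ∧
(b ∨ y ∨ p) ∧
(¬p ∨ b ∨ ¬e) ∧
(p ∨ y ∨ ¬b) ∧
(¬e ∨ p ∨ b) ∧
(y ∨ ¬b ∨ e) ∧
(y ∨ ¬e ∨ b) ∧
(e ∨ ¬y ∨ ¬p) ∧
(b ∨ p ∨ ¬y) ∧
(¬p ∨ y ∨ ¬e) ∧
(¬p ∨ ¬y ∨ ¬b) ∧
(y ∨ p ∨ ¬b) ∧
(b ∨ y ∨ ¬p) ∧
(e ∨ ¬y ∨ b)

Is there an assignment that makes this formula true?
Yes

Yes, the formula is satisfiable.

One satisfying assignment is: p=False, b=True, e=False, y=True

Verification: With this assignment, all 14 clauses evaluate to true.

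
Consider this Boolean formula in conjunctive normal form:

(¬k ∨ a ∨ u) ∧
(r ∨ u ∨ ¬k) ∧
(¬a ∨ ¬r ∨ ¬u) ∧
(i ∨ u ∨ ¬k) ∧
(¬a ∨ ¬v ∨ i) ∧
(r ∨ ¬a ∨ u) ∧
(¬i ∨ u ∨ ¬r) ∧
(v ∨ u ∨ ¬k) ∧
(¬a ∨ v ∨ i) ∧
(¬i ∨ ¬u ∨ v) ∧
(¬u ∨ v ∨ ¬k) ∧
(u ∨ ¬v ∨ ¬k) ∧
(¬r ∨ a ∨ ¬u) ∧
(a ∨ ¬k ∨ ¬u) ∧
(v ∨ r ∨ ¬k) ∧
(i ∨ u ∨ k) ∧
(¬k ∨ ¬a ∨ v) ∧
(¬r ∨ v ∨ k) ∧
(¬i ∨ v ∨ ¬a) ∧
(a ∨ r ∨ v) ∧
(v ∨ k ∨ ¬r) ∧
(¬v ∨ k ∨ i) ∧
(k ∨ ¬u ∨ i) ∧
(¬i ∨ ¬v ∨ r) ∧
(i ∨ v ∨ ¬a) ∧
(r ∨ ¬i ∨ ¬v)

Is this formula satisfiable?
No

No, the formula is not satisfiable.

No assignment of truth values to the variables can make all 26 clauses true simultaneously.

The formula is UNSAT (unsatisfiable).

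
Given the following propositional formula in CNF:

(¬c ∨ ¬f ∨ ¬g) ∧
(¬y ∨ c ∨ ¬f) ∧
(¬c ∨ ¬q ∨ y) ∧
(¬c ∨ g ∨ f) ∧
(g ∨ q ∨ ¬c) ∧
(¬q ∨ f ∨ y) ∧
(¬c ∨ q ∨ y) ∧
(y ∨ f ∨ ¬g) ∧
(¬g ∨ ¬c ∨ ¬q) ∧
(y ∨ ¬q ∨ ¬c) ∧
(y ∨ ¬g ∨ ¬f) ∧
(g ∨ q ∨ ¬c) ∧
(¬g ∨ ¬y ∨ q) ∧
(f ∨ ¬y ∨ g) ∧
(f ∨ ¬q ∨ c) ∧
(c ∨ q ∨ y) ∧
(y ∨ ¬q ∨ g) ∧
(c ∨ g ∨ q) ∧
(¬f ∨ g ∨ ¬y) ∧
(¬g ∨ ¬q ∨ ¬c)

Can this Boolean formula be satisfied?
No

No, the formula is not satisfiable.

No assignment of truth values to the variables can make all 20 clauses true simultaneously.

The formula is UNSAT (unsatisfiable).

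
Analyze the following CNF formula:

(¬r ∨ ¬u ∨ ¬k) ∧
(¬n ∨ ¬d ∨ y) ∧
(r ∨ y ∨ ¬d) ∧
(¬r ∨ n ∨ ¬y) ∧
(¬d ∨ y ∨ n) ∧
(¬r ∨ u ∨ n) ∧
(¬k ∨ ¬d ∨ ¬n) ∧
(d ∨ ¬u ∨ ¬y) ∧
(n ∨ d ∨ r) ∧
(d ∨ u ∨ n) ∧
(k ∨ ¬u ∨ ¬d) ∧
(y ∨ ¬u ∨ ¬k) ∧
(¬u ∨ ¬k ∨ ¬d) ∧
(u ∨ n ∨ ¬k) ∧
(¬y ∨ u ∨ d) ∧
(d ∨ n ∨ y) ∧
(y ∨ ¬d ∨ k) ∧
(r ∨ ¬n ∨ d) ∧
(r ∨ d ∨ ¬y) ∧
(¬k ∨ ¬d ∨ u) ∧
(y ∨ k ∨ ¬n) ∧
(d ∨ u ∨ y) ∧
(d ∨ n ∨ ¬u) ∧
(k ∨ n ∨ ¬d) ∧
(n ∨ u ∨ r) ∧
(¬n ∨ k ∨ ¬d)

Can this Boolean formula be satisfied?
No

No, the formula is not satisfiable.

No assignment of truth values to the variables can make all 26 clauses true simultaneously.

The formula is UNSAT (unsatisfiable).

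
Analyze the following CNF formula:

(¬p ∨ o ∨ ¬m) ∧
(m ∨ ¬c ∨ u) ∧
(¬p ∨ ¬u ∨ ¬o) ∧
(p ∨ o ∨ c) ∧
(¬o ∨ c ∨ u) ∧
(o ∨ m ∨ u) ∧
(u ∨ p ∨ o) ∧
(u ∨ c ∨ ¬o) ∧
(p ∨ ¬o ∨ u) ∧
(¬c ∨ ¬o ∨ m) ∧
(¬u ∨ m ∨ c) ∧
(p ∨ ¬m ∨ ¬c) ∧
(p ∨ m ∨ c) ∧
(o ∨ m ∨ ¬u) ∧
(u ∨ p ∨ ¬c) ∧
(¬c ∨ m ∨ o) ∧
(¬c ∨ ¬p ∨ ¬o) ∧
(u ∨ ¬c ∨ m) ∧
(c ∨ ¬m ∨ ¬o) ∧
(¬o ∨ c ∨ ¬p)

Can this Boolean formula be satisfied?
No

No, the formula is not satisfiable.

No assignment of truth values to the variables can make all 20 clauses true simultaneously.

The formula is UNSAT (unsatisfiable).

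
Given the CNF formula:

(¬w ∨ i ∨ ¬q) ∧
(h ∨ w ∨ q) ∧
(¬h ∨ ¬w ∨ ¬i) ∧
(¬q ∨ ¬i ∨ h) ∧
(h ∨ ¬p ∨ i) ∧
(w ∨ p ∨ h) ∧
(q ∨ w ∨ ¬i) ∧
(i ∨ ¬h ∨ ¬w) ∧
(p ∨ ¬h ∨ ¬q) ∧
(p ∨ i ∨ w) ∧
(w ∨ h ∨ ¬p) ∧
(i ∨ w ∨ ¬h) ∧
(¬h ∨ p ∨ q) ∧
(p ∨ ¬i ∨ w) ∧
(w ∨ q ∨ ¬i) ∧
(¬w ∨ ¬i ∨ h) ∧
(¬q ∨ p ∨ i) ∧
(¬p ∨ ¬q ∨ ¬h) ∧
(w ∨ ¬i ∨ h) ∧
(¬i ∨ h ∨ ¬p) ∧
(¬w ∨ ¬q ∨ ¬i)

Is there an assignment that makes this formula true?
Yes

Yes, the formula is satisfiable.

One satisfying assignment is: w=True, q=False, i=False, h=False, p=False

Verification: With this assignment, all 21 clauses evaluate to true.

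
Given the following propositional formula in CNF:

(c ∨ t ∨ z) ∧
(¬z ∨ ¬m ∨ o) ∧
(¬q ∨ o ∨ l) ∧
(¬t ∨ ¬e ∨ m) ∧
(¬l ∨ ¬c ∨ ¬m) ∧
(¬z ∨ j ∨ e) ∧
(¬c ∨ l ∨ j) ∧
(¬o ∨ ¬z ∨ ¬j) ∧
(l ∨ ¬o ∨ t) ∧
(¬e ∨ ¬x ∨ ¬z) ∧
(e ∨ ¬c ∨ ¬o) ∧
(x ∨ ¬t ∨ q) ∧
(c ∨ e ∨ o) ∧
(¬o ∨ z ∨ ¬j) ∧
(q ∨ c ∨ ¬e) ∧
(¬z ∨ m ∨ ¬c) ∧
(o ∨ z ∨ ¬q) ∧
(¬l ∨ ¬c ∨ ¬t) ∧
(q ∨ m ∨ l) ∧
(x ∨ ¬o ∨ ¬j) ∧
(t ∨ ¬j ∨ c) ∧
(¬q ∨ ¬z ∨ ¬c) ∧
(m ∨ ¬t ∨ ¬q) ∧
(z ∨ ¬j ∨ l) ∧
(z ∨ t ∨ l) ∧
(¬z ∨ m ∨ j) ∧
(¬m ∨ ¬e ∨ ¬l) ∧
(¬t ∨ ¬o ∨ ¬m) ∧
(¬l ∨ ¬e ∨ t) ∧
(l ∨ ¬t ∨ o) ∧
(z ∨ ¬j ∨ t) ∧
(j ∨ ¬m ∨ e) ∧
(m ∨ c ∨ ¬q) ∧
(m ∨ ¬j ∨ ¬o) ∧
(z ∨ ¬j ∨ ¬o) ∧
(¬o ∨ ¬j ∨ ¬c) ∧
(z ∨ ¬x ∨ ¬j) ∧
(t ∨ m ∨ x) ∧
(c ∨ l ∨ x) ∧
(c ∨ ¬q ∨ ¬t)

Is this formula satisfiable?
Yes

Yes, the formula is satisfiable.

One satisfying assignment is: t=True, o=True, l=True, q=False, x=True, j=False, z=False, m=False, c=False, e=False

Verification: With this assignment, all 40 clauses evaluate to true.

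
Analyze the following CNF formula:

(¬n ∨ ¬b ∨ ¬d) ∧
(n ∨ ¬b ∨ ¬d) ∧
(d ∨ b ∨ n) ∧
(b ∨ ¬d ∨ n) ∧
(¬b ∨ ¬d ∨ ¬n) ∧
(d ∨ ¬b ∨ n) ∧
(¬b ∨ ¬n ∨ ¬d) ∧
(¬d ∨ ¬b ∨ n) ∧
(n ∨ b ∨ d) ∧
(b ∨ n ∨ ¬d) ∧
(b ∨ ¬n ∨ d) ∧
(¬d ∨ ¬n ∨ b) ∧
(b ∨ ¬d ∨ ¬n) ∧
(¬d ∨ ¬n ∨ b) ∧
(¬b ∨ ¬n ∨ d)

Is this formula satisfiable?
No

No, the formula is not satisfiable.

No assignment of truth values to the variables can make all 15 clauses true simultaneously.

The formula is UNSAT (unsatisfiable).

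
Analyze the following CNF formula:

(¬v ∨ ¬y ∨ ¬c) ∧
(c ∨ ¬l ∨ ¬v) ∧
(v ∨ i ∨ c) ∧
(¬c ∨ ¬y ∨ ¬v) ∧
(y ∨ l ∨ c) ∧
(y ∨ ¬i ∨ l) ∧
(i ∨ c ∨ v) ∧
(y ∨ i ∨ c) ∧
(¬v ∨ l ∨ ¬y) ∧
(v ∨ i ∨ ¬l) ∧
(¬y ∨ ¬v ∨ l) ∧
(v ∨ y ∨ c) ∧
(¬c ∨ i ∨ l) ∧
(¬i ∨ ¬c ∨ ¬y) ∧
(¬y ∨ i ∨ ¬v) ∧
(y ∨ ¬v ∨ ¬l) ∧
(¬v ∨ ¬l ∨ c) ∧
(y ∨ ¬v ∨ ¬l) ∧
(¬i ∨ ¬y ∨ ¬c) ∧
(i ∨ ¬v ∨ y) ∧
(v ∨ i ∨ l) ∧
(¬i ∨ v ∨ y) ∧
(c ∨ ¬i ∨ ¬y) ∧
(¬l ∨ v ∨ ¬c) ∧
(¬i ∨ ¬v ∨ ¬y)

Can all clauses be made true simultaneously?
No

No, the formula is not satisfiable.

No assignment of truth values to the variables can make all 25 clauses true simultaneously.

The formula is UNSAT (unsatisfiable).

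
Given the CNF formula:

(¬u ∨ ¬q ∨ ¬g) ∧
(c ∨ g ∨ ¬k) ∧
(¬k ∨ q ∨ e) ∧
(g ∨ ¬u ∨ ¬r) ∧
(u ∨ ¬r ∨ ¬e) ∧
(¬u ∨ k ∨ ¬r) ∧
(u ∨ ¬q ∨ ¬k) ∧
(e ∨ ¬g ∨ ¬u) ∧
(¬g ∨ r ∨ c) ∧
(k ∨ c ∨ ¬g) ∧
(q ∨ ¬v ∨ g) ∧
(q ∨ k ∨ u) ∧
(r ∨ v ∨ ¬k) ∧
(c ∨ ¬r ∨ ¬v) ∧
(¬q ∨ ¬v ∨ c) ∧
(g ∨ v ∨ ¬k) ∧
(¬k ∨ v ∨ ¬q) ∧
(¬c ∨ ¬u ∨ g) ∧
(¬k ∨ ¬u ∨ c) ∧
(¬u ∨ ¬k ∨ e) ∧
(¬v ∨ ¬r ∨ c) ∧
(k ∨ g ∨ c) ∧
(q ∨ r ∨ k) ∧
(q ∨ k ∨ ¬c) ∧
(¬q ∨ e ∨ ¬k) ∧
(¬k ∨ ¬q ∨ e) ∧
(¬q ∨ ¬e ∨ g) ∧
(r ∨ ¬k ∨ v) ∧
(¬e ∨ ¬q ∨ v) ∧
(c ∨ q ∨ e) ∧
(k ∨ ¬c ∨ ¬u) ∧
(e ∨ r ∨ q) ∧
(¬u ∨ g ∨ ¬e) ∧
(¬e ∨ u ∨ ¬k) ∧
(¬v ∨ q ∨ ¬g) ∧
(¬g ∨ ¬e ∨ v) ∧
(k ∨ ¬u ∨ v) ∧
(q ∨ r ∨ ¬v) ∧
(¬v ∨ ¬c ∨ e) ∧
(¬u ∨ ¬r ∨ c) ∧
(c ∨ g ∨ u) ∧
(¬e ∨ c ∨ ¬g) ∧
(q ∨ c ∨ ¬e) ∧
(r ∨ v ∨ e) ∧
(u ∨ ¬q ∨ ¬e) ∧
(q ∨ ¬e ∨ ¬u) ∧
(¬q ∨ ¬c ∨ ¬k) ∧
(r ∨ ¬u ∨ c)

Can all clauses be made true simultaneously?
Yes

Yes, the formula is satisfiable.

One satisfying assignment is: q=True, k=False, e=False, r=True, v=False, u=False, g=False, c=True

Verification: With this assignment, all 48 clauses evaluate to true.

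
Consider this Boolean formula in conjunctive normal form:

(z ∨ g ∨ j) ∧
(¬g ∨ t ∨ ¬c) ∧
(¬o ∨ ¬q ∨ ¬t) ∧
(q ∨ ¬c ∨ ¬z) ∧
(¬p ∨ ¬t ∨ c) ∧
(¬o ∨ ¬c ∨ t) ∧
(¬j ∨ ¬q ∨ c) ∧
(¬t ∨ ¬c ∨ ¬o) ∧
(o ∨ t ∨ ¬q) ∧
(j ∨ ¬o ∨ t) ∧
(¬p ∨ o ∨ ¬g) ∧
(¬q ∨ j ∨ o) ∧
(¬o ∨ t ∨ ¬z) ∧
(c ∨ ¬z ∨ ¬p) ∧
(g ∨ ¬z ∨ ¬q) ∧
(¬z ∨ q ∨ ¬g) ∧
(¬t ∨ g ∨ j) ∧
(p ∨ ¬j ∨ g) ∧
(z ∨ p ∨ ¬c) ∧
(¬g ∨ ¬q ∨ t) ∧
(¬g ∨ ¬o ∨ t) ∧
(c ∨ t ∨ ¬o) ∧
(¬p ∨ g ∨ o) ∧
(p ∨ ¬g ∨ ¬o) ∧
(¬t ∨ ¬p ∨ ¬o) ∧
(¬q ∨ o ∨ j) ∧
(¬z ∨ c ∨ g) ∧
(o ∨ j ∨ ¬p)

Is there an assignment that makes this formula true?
Yes

Yes, the formula is satisfiable.

One satisfying assignment is: c=False, q=False, g=True, z=False, t=False, j=False, o=False, p=False

Verification: With this assignment, all 28 clauses evaluate to true.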